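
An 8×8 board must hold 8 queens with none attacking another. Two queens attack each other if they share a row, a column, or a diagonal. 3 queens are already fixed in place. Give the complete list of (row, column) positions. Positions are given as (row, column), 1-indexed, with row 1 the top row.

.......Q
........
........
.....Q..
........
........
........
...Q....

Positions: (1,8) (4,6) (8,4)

Row 2: attacked by (1,8)→{7,8}; (4,6)→{4,6,8}; (8,4)→{4}. Safe: 1, 2, 3, 5. Place at column 3.
Row 3: attacked by (1,8)→{6,8}; (2,3)→{2,3,4}; (4,6)→{5,6,7}; (8,4)→{4}. Safe: 1. Place at column 1.
Row 5: attacked by (1,8)→{4,8}; (2,3)→{3,6}; (3,1)→{1,3}; (4,6)→{5,6,7}; (8,4)→{1,4,7}. Safe: 2. Place at column 2.
Row 6: attacked by (1,8)→{3,8}; (2,3)→{3,7}; (3,1)→{1,4}; (4,6)→{4,6,8}; (5,2)→{1,2,3}; (8,4)→{2,4,6}. Safe: 5. Place at column 5.
Row 7: attacked by (1,8)→{2,8}; (2,3)→{3,8}; (3,1)→{1,5}; (4,6)→{3,6}; (5,2)→{2,4}; (6,5)→{4,5,6}; (8,4)→{3,4,5}. Safe: 7. Place at column 7.
Columns [8, 3, 1, 6, 2, 5, 7, 4], r−c [-7, -1, 2, -2, 3, 1, 0, 4], r+c [9, 5, 4, 10, 7, 11, 14, 12] are all distinct, so no two queens attack.

(1,8) (2,3) (3,1) (4,6) (5,2) (6,5) (7,7) (8,4)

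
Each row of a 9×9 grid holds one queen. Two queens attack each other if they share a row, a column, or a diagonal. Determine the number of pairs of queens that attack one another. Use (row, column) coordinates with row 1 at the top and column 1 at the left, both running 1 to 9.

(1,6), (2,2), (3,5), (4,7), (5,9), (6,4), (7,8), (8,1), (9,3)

All columns are distinct and no two queens satisfy |Δrow| = |Δcol|, so no pair attacks.

0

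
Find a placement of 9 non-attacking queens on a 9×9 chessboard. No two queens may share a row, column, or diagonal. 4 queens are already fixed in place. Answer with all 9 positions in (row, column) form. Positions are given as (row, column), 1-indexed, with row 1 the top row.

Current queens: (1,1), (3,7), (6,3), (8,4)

Row 2: attacked by (1,1)→{1,2}; (3,7)→{6,7,8}; (6,3)→{3,7}; (8,4)→{4}. Safe: 5, 9. Place at column 5.
Row 4: attacked by (1,1)→{1,4}; (2,5)→{3,5,7}; (3,7)→{6,7,8}; (6,3)→{1,3,5}; (8,4)→{4,8}. Safe: 2, 9. Place at column 2.
Row 5: attacked by (1,1)→{1,5}; (2,5)→{2,5,8}; (3,7)→{5,7,9}; (4,2)→{1,2,3}; (6,3)→{2,3,4}; (8,4)→{1,4,7}. Safe: 6. Place at column 6.
Row 7: attacked by (1,1)→{1,7}; (2,5)→{5}; (3,7)→{3,7}; (4,2)→{2,5}; (5,6)→{4,6,8}; (6,3)→{2,3,4}; (8,4)→{3,4,5}. Safe: 9. Place at column 9.
Row 9: attacked by (1,1)→{1,9}; (2,5)→{5}; (3,7)→{1,7}; (4,2)→{2,7}; (5,6)→{2,6}; (6,3)→{3,6}; (7,9)→{7,9}; (8,4)→{3,4,5}. Safe: 8. Place at column 8.
Columns [1, 5, 7, 2, 6, 3, 9, 4, 8], r−c [0, -3, -4, 2, -1, 3, -2, 4, 1], r+c [2, 7, 10, 6, 11, 9, 16, 12, 17] are all distinct, so no two queens attack.

(1,1) (2,5) (3,7) (4,2) (5,6) (6,3) (7,9) (8,4) (9,8)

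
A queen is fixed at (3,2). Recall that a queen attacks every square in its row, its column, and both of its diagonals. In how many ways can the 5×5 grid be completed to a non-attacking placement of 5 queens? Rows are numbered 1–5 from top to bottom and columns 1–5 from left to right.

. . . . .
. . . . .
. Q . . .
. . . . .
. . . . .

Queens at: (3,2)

2

Branch on row 1: col 1 → 1; col 3 → 1; col 5 → 0.
Sum: 1 + 1 + 0 = 2.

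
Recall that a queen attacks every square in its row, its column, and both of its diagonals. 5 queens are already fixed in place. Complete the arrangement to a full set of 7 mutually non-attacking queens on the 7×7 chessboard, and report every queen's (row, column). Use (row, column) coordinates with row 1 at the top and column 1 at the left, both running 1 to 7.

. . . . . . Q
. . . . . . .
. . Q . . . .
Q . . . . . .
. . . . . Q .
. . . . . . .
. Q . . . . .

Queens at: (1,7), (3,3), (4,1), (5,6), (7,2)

Row 2: attacked by (1,7)→{6,7}; (3,3)→{2,3,4}; (4,1)→{1,3}; (5,6)→{3,6}; (7,2)→{2,7}. Safe: 5. Place at column 5.
Row 6: attacked by (1,7)→{2,7}; (2,5)→{1,5}; (3,3)→{3,6}; (4,1)→{1,3}; (5,6)→{5,6,7}; (7,2)→{1,2,3}. Safe: 4. Place at column 4.
Columns [7, 5, 3, 1, 6, 4, 2], r−c [-6, -3, 0, 3, -1, 2, 5], r+c [8, 7, 6, 5, 11, 10, 9] are all distinct, so no two queens attack.

(1,7) (2,5) (3,3) (4,1) (5,6) (6,4) (7,2)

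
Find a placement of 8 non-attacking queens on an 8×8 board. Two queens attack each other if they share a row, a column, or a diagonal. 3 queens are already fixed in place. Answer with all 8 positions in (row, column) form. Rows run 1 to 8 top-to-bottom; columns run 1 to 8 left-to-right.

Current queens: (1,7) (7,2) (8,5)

Row 2: attacked by (1,7)→{6,7,8}; (7,2)→{2,7}; (8,5)→{5}. Safe: 1, 3, 4. Place at column 1.
Row 3: attacked by (1,7)→{5,7}; (2,1)→{1,2}; (7,2)→{2,6}; (8,5)→{5}. Safe: 3, 4, 8. Place at column 3.
Row 4: attacked by (1,7)→{4,7}; (2,1)→{1,3}; (3,3)→{2,3,4}; (7,2)→{2,5}; (8,5)→{1,5}. Safe: 6, 8. Place at column 8.
Row 5: attacked by (1,7)→{3,7}; (2,1)→{1,4}; (3,3)→{1,3,5}; (4,8)→{7,8}; (7,2)→{2,4}; (8,5)→{2,5,8}. Safe: 6. Place at column 6.
Row 6: attacked by (1,7)→{2,7}; (2,1)→{1,5}; (3,3)→{3,6}; (4,8)→{6,8}; (5,6)→{5,6,7}; (7,2)→{1,2,3}; (8,5)→{3,5,7}. Safe: 4. Place at column 4.
Columns [7, 1, 3, 8, 6, 4, 2, 5], r−c [-6, 1, 0, -4, -1, 2, 5, 3], r+c [8, 3, 6, 12, 11, 10, 9, 13] are all distinct, so no two queens attack.

(1,7) (2,1) (3,3) (4,8) (5,6) (6,4) (7,2) (8,5)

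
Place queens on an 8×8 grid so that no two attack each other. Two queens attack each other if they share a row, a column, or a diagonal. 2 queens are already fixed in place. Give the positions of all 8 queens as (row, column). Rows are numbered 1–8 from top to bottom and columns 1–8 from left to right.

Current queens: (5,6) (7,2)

(1,7) (2,1) (3,3) (4,8) (5,6) (6,4) (7,2) (8,5)

Row 1: attacked by (5,6)→{2,6}; (7,2)→{2,8}. Safe: 1, 3, 4, 5, 7. Place at column 7.
Row 2: attacked by (1,7)→{6,7,8}; (5,6)→{3,6}; (7,2)→{2,7}. Safe: 1, 4, 5. Place at column 1.
Row 3: attacked by (1,7)→{5,7}; (2,1)→{1,2}; (5,6)→{4,6,8}; (7,2)→{2,6}. Safe: 3. Place at column 3.
Row 4: attacked by (1,7)→{4,7}; (2,1)→{1,3}; (3,3)→{2,3,4}; (5,6)→{5,6,7}; (7,2)→{2,5}. Safe: 8. Place at column 8.
Row 6: attacked by (1,7)→{2,7}; (2,1)→{1,5}; (3,3)→{3,6}; (4,8)→{6,8}; (5,6)→{5,6,7}; (7,2)→{1,2,3}. Safe: 4. Place at column 4.
Row 8: attacked by (1,7)→{7}; (2,1)→{1,7}; (3,3)→{3,8}; (4,8)→{4,8}; (5,6)→{3,6}; (6,4)→{2,4,6}; (7,2)→{1,2,3}. Safe: 5. Place at column 5.
Columns [7, 1, 3, 8, 6, 4, 2, 5], r−c [-6, 1, 0, -4, -1, 2, 5, 3], r+c [8, 3, 6, 12, 11, 10, 9, 13] are all distinct, so no two queens attack.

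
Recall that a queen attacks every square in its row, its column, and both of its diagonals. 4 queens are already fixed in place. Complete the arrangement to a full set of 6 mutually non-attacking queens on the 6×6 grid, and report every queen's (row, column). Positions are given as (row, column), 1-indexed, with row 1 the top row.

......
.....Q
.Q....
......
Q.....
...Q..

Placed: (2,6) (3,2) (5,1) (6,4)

Row 1: attacked by (2,6)→{5,6}; (3,2)→{2,4}; (5,1)→{1,5}; (6,4)→{4}. Safe: 3. Place at column 3.
Row 4: attacked by (1,3)→{3,6}; (2,6)→{4,6}; (3,2)→{1,2,3}; (5,1)→{1,2}; (6,4)→{2,4,6}. Safe: 5. Place at column 5.
Columns [3, 6, 2, 5, 1, 4], r−c [-2, -4, 1, -1, 4, 2], r+c [4, 8, 5, 9, 6, 10] are all distinct, so no two queens attack.

(1,3) (2,6) (3,2) (4,5) (5,1) (6,4)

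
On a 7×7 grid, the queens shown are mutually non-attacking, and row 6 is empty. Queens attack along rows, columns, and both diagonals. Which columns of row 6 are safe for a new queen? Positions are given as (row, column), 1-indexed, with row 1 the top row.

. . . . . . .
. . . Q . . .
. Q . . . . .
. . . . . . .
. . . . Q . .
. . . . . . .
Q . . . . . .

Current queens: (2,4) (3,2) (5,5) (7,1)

(2,4) attacks row 6 at column 4.
(3,2) attacks row 6 at column 2 and diagonals 5.
(5,5) attacks row 6 at column 5 and diagonals 4, 6.
(7,1) attacks row 6 at column 1 and diagonals 2.
Attacked columns: {1, 2, 4, 5, 6}. Safe: {3, 7}.

columns 3, 7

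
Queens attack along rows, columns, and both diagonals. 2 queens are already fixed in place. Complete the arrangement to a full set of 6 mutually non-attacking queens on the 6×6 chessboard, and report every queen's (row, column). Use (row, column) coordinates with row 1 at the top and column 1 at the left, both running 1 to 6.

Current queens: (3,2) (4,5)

(1,3) (2,6) (3,2) (4,5) (5,1) (6,4)

Row 1: attacked by (3,2)→{2,4}; (4,5)→{2,5}. Safe: 1, 3, 6. Place at column 3.
Row 2: attacked by (1,3)→{2,3,4}; (3,2)→{1,2,3}; (4,5)→{3,5}. Safe: 6. Place at column 6.
Row 5: attacked by (1,3)→{3}; (2,6)→{3,6}; (3,2)→{2,4}; (4,5)→{4,5,6}. Safe: 1. Place at column 1.
Row 6: attacked by (1,3)→{3}; (2,6)→{2,6}; (3,2)→{2,5}; (4,5)→{3,5}; (5,1)→{1,2}. Safe: 4. Place at column 4.
Columns [3, 6, 2, 5, 1, 4], r−c [-2, -4, 1, -1, 4, 2], r+c [4, 8, 5, 9, 6, 10] are all distinct, so no two queens attack.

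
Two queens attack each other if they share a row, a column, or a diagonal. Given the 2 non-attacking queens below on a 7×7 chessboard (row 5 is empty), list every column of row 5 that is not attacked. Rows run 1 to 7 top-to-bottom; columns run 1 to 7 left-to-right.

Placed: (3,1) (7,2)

columns 5, 6, 7

(3,1) attacks row 5 at column 1 and diagonals 3.
(7,2) attacks row 5 at column 2 and diagonals 4.
Attacked columns: {1, 2, 3, 4}. Safe: {5, 6, 7}.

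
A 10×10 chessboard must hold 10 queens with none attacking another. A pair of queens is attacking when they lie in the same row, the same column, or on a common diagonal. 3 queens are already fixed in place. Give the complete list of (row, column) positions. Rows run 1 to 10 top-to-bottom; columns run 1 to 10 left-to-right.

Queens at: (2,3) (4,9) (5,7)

Row 1: attacked by (2,3)→{2,3,4}; (4,9)→{6,9}; (5,7)→{3,7}. Safe: 1, 5, 8, 10. Place at column 5.
Row 3: attacked by (1,5)→{3,5,7}; (2,3)→{2,3,4}; (4,9)→{8,9,10}; (5,7)→{5,7,9}. Safe: 1, 6. Place at column 1.
Row 6: attacked by (1,5)→{5,10}; (2,3)→{3,7}; (3,1)→{1,4}; (4,9)→{7,9}; (5,7)→{6,7,8}. Safe: 2. Place at column 2.
Row 7: attacked by (1,5)→{5}; (2,3)→{3,8}; (3,1)→{1,5}; (4,9)→{6,9}; (5,7)→{5,7,9}; (6,2)→{1,2,3}. Safe: 4, 10. Place at column 10.
Row 8: attacked by (1,5)→{5}; (2,3)→{3,9}; (3,1)→{1,6}; (4,9)→{5,9}; (5,7)→{4,7,10}; (6,2)→{2,4}; (7,10)→{9,10}. Safe: 8. Place at column 8.
Row 9: attacked by (1,5)→{5}; (2,3)→{3,10}; (3,1)→{1,7}; (4,9)→{4,9}; (5,7)→{3,7}; (6,2)→{2,5}; (7,10)→{8,10}; (8,8)→{7,8,9}. Safe: 6. Place at column 6.
Row 10: attacked by (1,5)→{5}; (2,3)→{3}; (3,1)→{1,8}; (4,9)→{3,9}; (5,7)→{2,7}; (6,2)→{2,6}; (7,10)→{7,10}; (8,8)→{6,8,10}; (9,6)→{5,6,7}. Safe: 4. Place at column 4.
Columns [5, 3, 1, 9, 7, 2, 10, 8, 6, 4], r−c [-4, -1, 2, -5, -2, 4, -3, 0, 3, 6], r+c [6, 5, 4, 13, 12, 8, 17, 16, 15, 14] are all distinct, so no two queens attack.

(1,5) (2,3) (3,1) (4,9) (5,7) (6,2) (7,10) (8,8) (9,6) (10,4)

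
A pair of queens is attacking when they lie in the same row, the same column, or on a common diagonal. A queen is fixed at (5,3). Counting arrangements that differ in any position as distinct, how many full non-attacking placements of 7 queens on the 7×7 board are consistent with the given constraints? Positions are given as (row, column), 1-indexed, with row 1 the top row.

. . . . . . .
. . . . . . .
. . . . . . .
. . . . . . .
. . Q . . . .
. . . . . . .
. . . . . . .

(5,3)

6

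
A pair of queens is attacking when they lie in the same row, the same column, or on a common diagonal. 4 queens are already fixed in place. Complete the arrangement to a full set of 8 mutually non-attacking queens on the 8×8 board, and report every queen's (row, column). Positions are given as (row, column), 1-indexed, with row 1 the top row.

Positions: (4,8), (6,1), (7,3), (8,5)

(1,7) (2,4) (3,2) (4,8) (5,6) (6,1) (7,3) (8,5)

Row 1: attacked by (4,8)→{5,8}; (6,1)→{1,6}; (7,3)→{3}; (8,5)→{5}. Safe: 2, 4, 7. Place at column 7.
Row 2: attacked by (1,7)→{6,7,8}; (4,8)→{6,8}; (6,1)→{1,5}; (7,3)→{3,8}; (8,5)→{5}. Safe: 2, 4. Place at column 4.
Row 3: attacked by (1,7)→{5,7}; (2,4)→{3,4,5}; (4,8)→{7,8}; (6,1)→{1,4}; (7,3)→{3,7}; (8,5)→{5}. Safe: 2, 6. Place at column 2.
Row 5: attacked by (1,7)→{3,7}; (2,4)→{1,4,7}; (3,2)→{2,4}; (4,8)→{7,8}; (6,1)→{1,2}; (7,3)→{1,3,5}; (8,5)→{2,5,8}. Safe: 6. Place at column 6.
Columns [7, 4, 2, 8, 6, 1, 3, 5], r−c [-6, -2, 1, -4, -1, 5, 4, 3], r+c [8, 6, 5, 12, 11, 7, 10, 13] are all distinct, so no two queens attack.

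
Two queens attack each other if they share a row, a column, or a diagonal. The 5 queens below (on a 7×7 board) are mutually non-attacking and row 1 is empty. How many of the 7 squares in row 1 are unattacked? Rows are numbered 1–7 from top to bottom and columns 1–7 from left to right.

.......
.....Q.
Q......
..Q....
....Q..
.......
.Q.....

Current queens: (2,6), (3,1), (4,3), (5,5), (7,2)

(2,6) attacks row 1 at column 6 and diagonals 5, 7.
(3,1) attacks row 1 at column 1 and diagonals 3.
(4,3) attacks row 1 at column 3 and diagonals 6.
(5,5) attacks row 1 at column 5 and diagonals 1.
(7,2) attacks row 1 at column 2.
Attacked columns: {1, 2, 3, 5, 6, 7}. Safe: {4}.

1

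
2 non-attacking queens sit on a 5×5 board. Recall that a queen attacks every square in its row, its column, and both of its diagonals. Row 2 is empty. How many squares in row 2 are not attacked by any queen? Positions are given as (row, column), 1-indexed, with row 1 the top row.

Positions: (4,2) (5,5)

(4,2) attacks row 2 at column 2 and diagonals 4.
(5,5) attacks row 2 at column 5 and diagonals 2.
Attacked columns: {2, 4, 5}. Safe: {1, 3}.

2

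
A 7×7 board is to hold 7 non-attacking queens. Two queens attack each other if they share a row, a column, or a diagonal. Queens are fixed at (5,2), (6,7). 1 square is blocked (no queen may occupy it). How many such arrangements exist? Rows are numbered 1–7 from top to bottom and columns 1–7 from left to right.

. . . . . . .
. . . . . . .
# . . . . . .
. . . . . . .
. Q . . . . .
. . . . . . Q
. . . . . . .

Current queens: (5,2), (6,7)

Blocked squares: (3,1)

3

Branch on row 1: col 1 → 0; col 3 → 1; col 4 → 1; col 5 → 1.
Sum: 0 + 1 + 1 + 1 = 3.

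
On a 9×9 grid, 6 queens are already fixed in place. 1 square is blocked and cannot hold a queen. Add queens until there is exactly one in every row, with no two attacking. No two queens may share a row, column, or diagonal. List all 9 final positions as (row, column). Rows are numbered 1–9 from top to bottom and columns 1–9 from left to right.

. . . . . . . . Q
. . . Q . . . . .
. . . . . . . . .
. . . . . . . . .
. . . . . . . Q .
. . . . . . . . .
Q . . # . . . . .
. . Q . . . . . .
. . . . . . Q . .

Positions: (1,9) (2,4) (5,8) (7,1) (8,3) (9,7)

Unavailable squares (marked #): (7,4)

Row 3: attacked by (1,9)→{7,9}; (2,4)→{3,4,5}; (5,8)→{6,8}; (7,1)→{1,5}; (8,3)→{3,8}; (9,7)→{1,7}. Safe: 2. Place at column 2.
Row 4: attacked by (1,9)→{6,9}; (2,4)→{2,4,6}; (3,2)→{1,2,3}; (5,8)→{7,8,9}; (7,1)→{1,4}; (8,3)→{3,7}; (9,7)→{2,7}. Safe: 5. Place at column 5.
Row 6: attacked by (1,9)→{4,9}; (2,4)→{4,8}; (3,2)→{2,5}; (4,5)→{3,5,7}; (5,8)→{7,8,9}; (7,1)→{1,2}; (8,3)→{1,3,5}; (9,7)→{4,7}. Safe: 6. Place at column 6.
Columns [9, 4, 2, 5, 8, 6, 1, 3, 7], r−c [-8, -2, 1, -1, -3, 0, 6, 5, 2], r+c [10, 6, 5, 9, 13, 12, 8, 11, 16] are all distinct, so no two queens attack.

(1,9) (2,4) (3,2) (4,5) (5,8) (6,6) (7,1) (8,3) (9,7)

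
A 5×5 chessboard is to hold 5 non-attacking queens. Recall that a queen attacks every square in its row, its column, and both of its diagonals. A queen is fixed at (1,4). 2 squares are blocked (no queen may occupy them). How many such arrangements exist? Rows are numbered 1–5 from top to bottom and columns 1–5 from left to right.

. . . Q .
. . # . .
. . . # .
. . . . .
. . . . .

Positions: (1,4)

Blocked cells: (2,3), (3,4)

2

Branch on row 2: col 1 → 1; col 2 → 1.
Sum: 1 + 1 = 2.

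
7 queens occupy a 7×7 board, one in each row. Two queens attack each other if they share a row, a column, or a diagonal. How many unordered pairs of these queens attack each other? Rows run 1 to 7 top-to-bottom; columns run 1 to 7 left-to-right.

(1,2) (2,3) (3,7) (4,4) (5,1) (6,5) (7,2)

2

Same column: (1,2)–(7,2) (column 2).
Same diagonal: (1,2)–(2,3) (|1−2| = |2−3| = 1).
Total attacking pairs: 2.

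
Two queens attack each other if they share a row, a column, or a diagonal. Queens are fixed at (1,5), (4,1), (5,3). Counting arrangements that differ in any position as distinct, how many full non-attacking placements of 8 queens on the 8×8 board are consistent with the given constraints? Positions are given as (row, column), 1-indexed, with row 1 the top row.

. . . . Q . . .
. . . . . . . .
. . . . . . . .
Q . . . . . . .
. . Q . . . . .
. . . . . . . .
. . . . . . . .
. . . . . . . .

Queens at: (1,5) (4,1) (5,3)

2

Branch on row 2: col 2 → 0; col 7 → 1; col 8 → 1.
Sum: 0 + 1 + 1 = 2.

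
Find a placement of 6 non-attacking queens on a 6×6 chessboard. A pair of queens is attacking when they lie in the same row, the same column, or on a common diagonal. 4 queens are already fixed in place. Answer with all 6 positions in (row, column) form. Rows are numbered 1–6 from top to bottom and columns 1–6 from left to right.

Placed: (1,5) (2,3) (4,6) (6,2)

(1,5) (2,3) (3,1) (4,6) (5,4) (6,2)

Row 3: attacked by (1,5)→{3,5}; (2,3)→{2,3,4}; (4,6)→{5,6}; (6,2)→{2,5}. Safe: 1. Place at column 1.
Row 5: attacked by (1,5)→{1,5}; (2,3)→{3,6}; (3,1)→{1,3}; (4,6)→{5,6}; (6,2)→{1,2,3}. Safe: 4. Place at column 4.
Columns [5, 3, 1, 6, 4, 2], r−c [-4, -1, 2, -2, 1, 4], r+c [6, 5, 4, 10, 9, 8] are all distinct, so no two queens attack.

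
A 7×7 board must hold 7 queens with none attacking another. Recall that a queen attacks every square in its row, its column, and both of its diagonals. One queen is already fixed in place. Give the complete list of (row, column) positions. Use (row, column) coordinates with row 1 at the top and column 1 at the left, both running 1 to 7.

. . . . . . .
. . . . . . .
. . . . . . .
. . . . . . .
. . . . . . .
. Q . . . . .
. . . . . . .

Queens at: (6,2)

Row 1: attacked by (6,2)→{2,7}. Safe: 1, 3, 4, 5, 6. Place at column 1.
Row 2: attacked by (1,1)→{1,2}; (6,2)→{2,6}. Safe: 3, 4, 5, 7. Place at column 4.
Row 3: attacked by (1,1)→{1,3}; (2,4)→{3,4,5}; (6,2)→{2,5}. Safe: 6, 7. Place at column 7.
Row 4: attacked by (1,1)→{1,4}; (2,4)→{2,4,6}; (3,7)→{6,7}; (6,2)→{2,4}. Safe: 3, 5. Place at column 3.
Row 5: attacked by (1,1)→{1,5}; (2,4)→{1,4,7}; (3,7)→{5,7}; (4,3)→{2,3,4}; (6,2)→{1,2,3}. Safe: 6. Place at column 6.
Row 7: attacked by (1,1)→{1,7}; (2,4)→{4}; (3,7)→{3,7}; (4,3)→{3,6}; (5,6)→{4,6}; (6,2)→{1,2,3}. Safe: 5. Place at column 5.
Columns [1, 4, 7, 3, 6, 2, 5], r−c [0, -2, -4, 1, -1, 4, 2], r+c [2, 6, 10, 7, 11, 8, 12] are all distinct, so no two queens attack.

(1,1) (2,4) (3,7) (4,3) (5,6) (6,2) (7,5)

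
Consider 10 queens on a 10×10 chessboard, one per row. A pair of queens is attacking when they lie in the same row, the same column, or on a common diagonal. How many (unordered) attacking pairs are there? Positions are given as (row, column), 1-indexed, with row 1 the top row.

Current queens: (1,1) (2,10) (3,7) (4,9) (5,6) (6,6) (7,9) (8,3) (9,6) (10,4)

Same column: (4,9)–(7,9) (column 9); (5,6)–(6,6) (column 6); (5,6)–(9,6) (column 6); (6,6)–(9,6) (column 6).
Same diagonal: (1,1)–(6,6) (|1−6| = |1−6| = 5); (2,10)–(6,6) (|2−6| = |10−6| = 4); (5,6)–(8,3) (|5−8| = |6−3| = 3).
Total attacking pairs: 7.

7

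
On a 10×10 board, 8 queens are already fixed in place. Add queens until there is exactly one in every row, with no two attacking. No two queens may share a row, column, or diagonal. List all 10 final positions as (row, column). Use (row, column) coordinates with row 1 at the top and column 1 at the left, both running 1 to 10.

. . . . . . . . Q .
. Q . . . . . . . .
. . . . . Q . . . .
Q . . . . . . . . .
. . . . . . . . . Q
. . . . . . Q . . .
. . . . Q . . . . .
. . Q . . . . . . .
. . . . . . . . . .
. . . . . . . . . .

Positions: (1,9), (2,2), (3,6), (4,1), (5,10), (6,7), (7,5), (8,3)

(1,9) (2,2) (3,6) (4,1) (5,10) (6,7) (7,5) (8,3) (9,8) (10,4)

Row 9: attacked by (1,9)→{1,9}; (2,2)→{2,9}; (3,6)→{6}; (4,1)→{1,6}; (5,10)→{6,10}; (6,7)→{4,7,10}; (7,5)→{3,5,7}; (8,3)→{2,3,4}. Safe: 8. Place at column 8.
Row 10: attacked by (1,9)→{9}; (2,2)→{2,10}; (3,6)→{6}; (4,1)→{1,7}; (5,10)→{5,10}; (6,7)→{3,7}; (7,5)→{2,5,8}; (8,3)→{1,3,5}; (9,8)→{7,8,9}. Safe: 4. Place at column 4.
Columns [9, 2, 6, 1, 10, 7, 5, 3, 8, 4], r−c [-8, 0, -3, 3, -5, -1, 2, 5, 1, 6], r+c [10, 4, 9, 5, 15, 13, 12, 11, 17, 14] are all distinct, so no two queens attack.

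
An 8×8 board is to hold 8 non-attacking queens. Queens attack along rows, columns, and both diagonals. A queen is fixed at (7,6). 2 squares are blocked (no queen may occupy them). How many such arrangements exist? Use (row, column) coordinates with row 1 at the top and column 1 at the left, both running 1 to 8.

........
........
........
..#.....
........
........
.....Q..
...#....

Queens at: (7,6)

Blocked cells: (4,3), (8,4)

Branch on row 1: col 1 → 1; col 2 → 2; col 3 → 0; col 4 → 3; col 5 → 5; col 7 → 0; col 8 → 0.
Sum: 1 + 2 + 0 + 3 + 5 + 0 + 0 = 11.

11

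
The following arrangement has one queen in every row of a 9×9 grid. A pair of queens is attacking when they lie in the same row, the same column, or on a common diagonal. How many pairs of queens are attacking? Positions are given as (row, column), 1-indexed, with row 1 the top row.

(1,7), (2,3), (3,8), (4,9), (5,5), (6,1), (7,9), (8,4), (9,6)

2

Same column: (4,9)–(7,9) (column 9).
Same diagonal: (3,8)–(4,9) (|3−4| = |8−9| = 1).
Total attacking pairs: 2.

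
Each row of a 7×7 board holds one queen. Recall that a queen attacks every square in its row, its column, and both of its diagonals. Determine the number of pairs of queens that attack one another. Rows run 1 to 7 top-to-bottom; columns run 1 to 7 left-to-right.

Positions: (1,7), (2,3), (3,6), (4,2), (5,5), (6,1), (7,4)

All columns are distinct and no two queens satisfy |Δrow| = |Δcol|, so no pair attacks.

0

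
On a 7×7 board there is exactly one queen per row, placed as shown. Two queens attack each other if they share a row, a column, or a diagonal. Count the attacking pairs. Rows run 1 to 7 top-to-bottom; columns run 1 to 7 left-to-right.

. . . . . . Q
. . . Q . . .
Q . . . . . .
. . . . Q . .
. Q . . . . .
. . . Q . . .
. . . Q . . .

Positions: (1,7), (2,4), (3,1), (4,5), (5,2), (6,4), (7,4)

Same column: (2,4)–(6,4) (column 4); (2,4)–(7,4) (column 4); (6,4)–(7,4) (column 4).
Same diagonal: (3,1)–(6,4) (|3−6| = |1−4| = 3); (5,2)–(7,4) (|5−7| = |2−4| = 2).
Total attacking pairs: 5.

5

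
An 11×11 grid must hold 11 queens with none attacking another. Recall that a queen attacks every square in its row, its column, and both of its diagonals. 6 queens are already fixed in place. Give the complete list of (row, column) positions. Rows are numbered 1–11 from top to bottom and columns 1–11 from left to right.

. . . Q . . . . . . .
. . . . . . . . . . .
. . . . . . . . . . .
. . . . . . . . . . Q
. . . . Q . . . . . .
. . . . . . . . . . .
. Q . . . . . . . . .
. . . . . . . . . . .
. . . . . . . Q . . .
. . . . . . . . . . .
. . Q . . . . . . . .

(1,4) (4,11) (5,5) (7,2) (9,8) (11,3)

Row 2: attacked by (1,4)→{3,4,5}; (4,11)→{9,11}; (5,5)→{2,5,8}; (7,2)→{2,7}; (9,8)→{1,8}; (11,3)→{3}. Safe: 6, 10. Place at column 6.
Row 3: attacked by (1,4)→{2,4,6}; (2,6)→{5,6,7}; (4,11)→{10,11}; (5,5)→{3,5,7}; (7,2)→{2,6}; (9,8)→{2,8}; (11,3)→{3,11}. Safe: 1, 9. Place at column 9.
Row 6: attacked by (1,4)→{4,9}; (2,6)→{2,6,10}; (3,9)→{6,9}; (4,11)→{9,11}; (5,5)→{4,5,6}; (7,2)→{1,2,3}; (9,8)→{5,8,11}; (11,3)→{3,8}. Safe: 7. Place at column 7.
Row 8: attacked by (1,4)→{4,11}; (2,6)→{6}; (3,9)→{4,9}; (4,11)→{7,11}; (5,5)→{2,5,8}; (6,7)→{5,7,9}; (7,2)→{1,2,3}; (9,8)→{7,8,9}; (11,3)→{3,6}. Safe: 10. Place at column 10.
Row 10: attacked by (1,4)→{4}; (2,6)→{6}; (3,9)→{2,9}; (4,11)→{5,11}; (5,5)→{5,10}; (6,7)→{3,7,11}; (7,2)→{2,5}; (8,10)→{8,10}; (9,8)→{7,8,9}; (11,3)→{2,3,4}. Safe: 1. Place at column 1.
Columns [4, 6, 9, 11, 5, 7, 2, 10, 8, 1, 3], r−c [-3, -4, -6, -7, 0, -1, 5, -2, 1, 9, 8], r+c [5, 8, 12, 15, 10, 13, 9, 18, 17, 11, 14] are all distinct, so no two queens attack.

(1,4) (2,6) (3,9) (4,11) (5,5) (6,7) (7,2) (8,10) (9,8) (10,1) (11,3)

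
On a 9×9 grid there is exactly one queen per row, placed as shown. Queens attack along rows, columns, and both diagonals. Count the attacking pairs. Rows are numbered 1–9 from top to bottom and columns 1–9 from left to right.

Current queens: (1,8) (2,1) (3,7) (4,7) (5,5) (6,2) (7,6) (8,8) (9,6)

6

Same column: (1,8)–(8,8) (column 8); (3,7)–(4,7) (column 7); (7,6)–(9,6) (column 6).
Same diagonal: (2,1)–(7,6) (|2−7| = |1−6| = 5); (3,7)–(5,5) (|3−5| = |7−5| = 2); (5,5)–(8,8) (|5−8| = |5−8| = 3).
Total attacking pairs: 6.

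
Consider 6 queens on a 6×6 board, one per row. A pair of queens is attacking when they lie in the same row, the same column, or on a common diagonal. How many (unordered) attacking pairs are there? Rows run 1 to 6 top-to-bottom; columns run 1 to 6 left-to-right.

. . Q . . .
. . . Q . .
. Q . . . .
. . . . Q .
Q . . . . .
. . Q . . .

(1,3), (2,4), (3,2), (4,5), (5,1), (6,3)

Same column: (1,3)–(6,3) (column 3).
Same diagonal: (1,3)–(2,4) (|1−2| = |3−4| = 1); (2,4)–(5,1) (|2−5| = |4−1| = 3); (4,5)–(6,3) (|4−6| = |5−3| = 2).
Total attacking pairs: 4.

4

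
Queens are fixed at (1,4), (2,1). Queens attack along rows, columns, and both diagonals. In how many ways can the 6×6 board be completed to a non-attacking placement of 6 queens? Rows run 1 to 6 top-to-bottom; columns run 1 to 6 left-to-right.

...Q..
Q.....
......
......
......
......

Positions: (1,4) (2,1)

1

Branch on row 3: col 3 → 0; col 5 → 1.
Sum: 0 + 1 = 1.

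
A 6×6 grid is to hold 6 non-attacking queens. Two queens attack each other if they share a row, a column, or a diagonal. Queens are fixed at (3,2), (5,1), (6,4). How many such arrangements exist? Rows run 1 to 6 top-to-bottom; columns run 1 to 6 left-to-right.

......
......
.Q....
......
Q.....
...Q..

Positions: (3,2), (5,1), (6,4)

1

Branch on row 1: col 3 → 1; col 6 → 0.
Sum: 1 + 0 = 1.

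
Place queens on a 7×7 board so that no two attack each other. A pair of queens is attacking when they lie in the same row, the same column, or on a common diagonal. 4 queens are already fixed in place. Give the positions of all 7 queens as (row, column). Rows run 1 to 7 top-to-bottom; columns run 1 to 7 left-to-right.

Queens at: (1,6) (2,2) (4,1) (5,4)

Row 3: attacked by (1,6)→{4,6}; (2,2)→{1,2,3}; (4,1)→{1,2}; (5,4)→{2,4,6}. Safe: 5, 7. Place at column 5.
Row 6: attacked by (1,6)→{1,6}; (2,2)→{2,6}; (3,5)→{2,5}; (4,1)→{1,3}; (5,4)→{3,4,5}. Safe: 7. Place at column 7.
Row 7: attacked by (1,6)→{6}; (2,2)→{2,7}; (3,5)→{1,5}; (4,1)→{1,4}; (5,4)→{2,4,6}; (6,7)→{6,7}. Safe: 3. Place at column 3.
Columns [6, 2, 5, 1, 4, 7, 3], r−c [-5, 0, -2, 3, 1, -1, 4], r+c [7, 4, 8, 5, 9, 13, 10] are all distinct, so no two queens attack.

(1,6) (2,2) (3,5) (4,1) (5,4) (6,7) (7,3)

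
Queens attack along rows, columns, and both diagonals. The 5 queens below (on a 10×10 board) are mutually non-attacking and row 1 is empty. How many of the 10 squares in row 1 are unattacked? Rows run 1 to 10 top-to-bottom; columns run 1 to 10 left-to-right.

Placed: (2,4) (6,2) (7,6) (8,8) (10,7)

(2,4) attacks row 1 at column 4 and diagonals 3, 5.
(6,2) attacks row 1 at column 2 and diagonals 7.
(7,6) attacks row 1 at column 6.
(8,8) attacks row 1 at column 8 and diagonals 1.
(10,7) attacks row 1 at column 7.
Attacked columns: {1, 2, 3, 4, 5, 6, 7, 8}. Safe: {9, 10}.

2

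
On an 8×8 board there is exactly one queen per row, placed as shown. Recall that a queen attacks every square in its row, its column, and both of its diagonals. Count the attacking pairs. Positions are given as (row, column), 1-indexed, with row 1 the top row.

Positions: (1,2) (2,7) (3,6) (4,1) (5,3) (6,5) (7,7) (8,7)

Same column: (2,7)–(7,7) (column 7); (2,7)–(8,7) (column 7); (7,7)–(8,7) (column 7).
Same diagonal: (2,7)–(3,6) (|2−3| = |7−6| = 1); (6,5)–(8,7) (|6−8| = |5−7| = 2).
Total attacking pairs: 5.

5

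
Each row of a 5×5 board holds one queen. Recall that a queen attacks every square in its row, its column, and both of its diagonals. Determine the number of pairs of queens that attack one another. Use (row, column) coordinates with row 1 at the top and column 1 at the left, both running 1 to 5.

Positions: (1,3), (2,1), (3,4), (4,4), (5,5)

2

Same column: (3,4)–(4,4) (column 4).
Same diagonal: (4,4)–(5,5) (|4−5| = |4−5| = 1).
Total attacking pairs: 2.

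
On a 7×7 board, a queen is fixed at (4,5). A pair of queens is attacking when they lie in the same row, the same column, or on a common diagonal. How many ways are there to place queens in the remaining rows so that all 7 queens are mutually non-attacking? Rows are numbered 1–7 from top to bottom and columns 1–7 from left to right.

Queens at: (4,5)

4

Branch on row 1: col 1 → 0; col 3 → 1; col 4 → 1; col 6 → 1; col 7 → 1.
Sum: 0 + 1 + 1 + 1 + 1 = 4.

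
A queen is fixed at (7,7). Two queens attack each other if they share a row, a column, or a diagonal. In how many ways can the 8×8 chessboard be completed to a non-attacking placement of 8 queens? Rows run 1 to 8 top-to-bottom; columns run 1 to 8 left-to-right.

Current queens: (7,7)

16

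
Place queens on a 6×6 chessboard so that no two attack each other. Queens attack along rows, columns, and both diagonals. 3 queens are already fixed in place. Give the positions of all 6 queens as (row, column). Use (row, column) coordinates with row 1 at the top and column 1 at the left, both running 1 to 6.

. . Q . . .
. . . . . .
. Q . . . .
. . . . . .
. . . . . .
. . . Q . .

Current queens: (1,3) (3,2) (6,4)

(1,3) (2,6) (3,2) (4,5) (5,1) (6,4)

Row 2: attacked by (1,3)→{2,3,4}; (3,2)→{1,2,3}; (6,4)→{4}. Safe: 5, 6. Place at column 6.
Row 4: attacked by (1,3)→{3,6}; (2,6)→{4,6}; (3,2)→{1,2,3}; (6,4)→{2,4,6}. Safe: 5. Place at column 5.
Row 5: attacked by (1,3)→{3}; (2,6)→{3,6}; (3,2)→{2,4}; (4,5)→{4,5,6}; (6,4)→{3,4,5}. Safe: 1. Place at column 1.
Columns [3, 6, 2, 5, 1, 4], r−c [-2, -4, 1, -1, 4, 2], r+c [4, 8, 5, 9, 6, 10] are all distinct, so no two queens attack.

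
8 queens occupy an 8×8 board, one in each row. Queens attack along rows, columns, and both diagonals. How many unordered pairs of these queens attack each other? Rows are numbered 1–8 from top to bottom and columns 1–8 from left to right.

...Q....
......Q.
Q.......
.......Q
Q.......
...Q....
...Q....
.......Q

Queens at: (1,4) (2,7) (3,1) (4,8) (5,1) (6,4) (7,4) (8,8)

Same column: (1,4)–(6,4) (column 4); (1,4)–(7,4) (column 4); (3,1)–(5,1) (column 1); (4,8)–(8,8) (column 8); (6,4)–(7,4) (column 4).
Same diagonal: (3,1)–(6,4) (|3−6| = |1−4| = 3).
Total attacking pairs: 6.

6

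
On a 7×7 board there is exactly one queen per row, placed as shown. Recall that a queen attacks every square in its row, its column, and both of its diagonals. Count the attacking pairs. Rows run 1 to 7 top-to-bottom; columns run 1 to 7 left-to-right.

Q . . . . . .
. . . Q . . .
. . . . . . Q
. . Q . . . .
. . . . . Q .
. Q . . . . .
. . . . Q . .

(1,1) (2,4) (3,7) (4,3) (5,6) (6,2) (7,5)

All columns are distinct and no two queens satisfy |Δrow| = |Δcol|, so no pair attacks.

0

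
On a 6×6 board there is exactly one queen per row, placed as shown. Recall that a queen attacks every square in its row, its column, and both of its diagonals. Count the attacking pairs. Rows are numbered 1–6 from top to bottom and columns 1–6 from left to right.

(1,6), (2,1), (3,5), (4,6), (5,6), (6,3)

4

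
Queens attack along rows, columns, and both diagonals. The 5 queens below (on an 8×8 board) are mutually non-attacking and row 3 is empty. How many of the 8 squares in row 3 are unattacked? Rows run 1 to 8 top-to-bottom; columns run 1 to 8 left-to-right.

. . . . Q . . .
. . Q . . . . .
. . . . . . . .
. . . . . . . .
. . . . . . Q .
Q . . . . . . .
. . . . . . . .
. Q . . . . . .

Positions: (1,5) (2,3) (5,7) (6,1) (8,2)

2

(1,5) attacks row 3 at column 5 and diagonals 3, 7.
(2,3) attacks row 3 at column 3 and diagonals 2, 4.
(5,7) attacks row 3 at column 7 and diagonals 5.
(6,1) attacks row 3 at column 1 and diagonals 4.
(8,2) attacks row 3 at column 2 and diagonals 7.
Attacked columns: {1, 2, 3, 4, 5, 7}. Safe: {6, 8}.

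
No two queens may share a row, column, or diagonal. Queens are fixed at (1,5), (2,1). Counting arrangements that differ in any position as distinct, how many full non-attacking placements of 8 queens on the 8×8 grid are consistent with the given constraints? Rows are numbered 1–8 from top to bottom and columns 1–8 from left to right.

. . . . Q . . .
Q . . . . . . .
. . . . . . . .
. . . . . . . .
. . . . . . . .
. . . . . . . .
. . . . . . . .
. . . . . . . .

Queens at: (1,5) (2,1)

3

Branch on row 3: col 4 → 1; col 6 → 0; col 8 → 2.
Sum: 1 + 0 + 2 = 3.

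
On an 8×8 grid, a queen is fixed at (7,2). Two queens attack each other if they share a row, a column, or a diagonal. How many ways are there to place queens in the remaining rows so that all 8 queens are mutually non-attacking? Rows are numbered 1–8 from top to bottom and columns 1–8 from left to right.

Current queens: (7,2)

16

Branch on row 1: col 1 → 2; col 3 → 3; col 4 → 1; col 5 → 2; col 6 → 5; col 7 → 3.
Sum: 2 + 3 + 1 + 2 + 5 + 3 = 16.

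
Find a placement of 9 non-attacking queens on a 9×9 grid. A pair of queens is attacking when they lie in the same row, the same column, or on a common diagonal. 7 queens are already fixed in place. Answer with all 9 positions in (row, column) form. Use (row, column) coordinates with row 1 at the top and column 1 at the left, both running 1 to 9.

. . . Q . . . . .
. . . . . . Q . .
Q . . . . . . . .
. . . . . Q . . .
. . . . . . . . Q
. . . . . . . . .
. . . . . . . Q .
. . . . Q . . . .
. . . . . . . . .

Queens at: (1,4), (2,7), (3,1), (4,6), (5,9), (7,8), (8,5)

(1,4) (2,7) (3,1) (4,6) (5,9) (6,2) (7,8) (8,5) (9,3)

Row 6: attacked by (1,4)→{4,9}; (2,7)→{3,7}; (3,1)→{1,4}; (4,6)→{4,6,8}; (5,9)→{8,9}; (7,8)→{7,8,9}; (8,5)→{3,5,7}. Safe: 2. Place at column 2.
Row 9: attacked by (1,4)→{4}; (2,7)→{7}; (3,1)→{1,7}; (4,6)→{1,6}; (5,9)→{5,9}; (6,2)→{2,5}; (7,8)→{6,8}; (8,5)→{4,5,6}. Safe: 3. Place at column 3.
Columns [4, 7, 1, 6, 9, 2, 8, 5, 3], r−c [-3, -5, 2, -2, -4, 4, -1, 3, 6], r+c [5, 9, 4, 10, 14, 8, 15, 13, 12] are all distinct, so no two queens attack.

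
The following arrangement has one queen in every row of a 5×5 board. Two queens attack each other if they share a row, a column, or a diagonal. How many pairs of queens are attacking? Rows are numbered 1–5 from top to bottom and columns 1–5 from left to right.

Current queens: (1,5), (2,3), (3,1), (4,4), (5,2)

All columns are distinct and no two queens satisfy |Δrow| = |Δcol|, so no pair attacks.

0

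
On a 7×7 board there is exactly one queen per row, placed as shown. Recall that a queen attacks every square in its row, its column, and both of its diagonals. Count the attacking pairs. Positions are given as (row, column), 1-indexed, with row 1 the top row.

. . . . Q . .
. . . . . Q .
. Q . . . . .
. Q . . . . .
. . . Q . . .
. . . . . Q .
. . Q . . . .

Same column: (2,6)–(6,6) (column 6); (3,2)–(4,2) (column 2).
Same diagonal: (1,5)–(2,6) (|1−2| = |5−6| = 1); (1,5)–(4,2) (|1−4| = |5−2| = 3); (3,2)–(5,4) (|3−5| = |2−4| = 2).
Total attacking pairs: 5.

5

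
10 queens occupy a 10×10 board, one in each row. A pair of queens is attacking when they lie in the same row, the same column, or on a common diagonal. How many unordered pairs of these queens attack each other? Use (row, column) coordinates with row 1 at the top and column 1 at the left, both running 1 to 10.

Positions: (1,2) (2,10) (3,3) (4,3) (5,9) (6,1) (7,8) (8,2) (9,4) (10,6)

5

Same column: (1,2)–(8,2) (column 2); (3,3)–(4,3) (column 3).
Same diagonal: (1,2)–(7,8) (|1−7| = |2−8| = 6); (4,3)–(6,1) (|4−6| = |3−1| = 2); (6,1)–(9,4) (|6−9| = |1−4| = 3).
Total attacking pairs: 5.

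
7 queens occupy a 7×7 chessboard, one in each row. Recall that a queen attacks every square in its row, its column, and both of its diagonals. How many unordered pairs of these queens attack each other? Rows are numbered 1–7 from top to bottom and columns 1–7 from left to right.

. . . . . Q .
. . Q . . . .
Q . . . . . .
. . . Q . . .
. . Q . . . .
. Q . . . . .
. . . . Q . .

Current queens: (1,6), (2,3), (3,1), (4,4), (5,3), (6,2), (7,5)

Same column: (2,3)–(5,3) (column 3).
Same diagonal: (3,1)–(5,3) (|3−5| = |1−3| = 2); (3,1)–(7,5) (|3−7| = |1−5| = 4); (4,4)–(5,3) (|4−5| = |4−3| = 1); (4,4)–(6,2) (|4−6| = |4−2| = 2); (5,3)–(6,2) (|5−6| = |3−2| = 1); (5,3)–(7,5) (|5−7| = |3−5| = 2).
Total attacking pairs: 7.

7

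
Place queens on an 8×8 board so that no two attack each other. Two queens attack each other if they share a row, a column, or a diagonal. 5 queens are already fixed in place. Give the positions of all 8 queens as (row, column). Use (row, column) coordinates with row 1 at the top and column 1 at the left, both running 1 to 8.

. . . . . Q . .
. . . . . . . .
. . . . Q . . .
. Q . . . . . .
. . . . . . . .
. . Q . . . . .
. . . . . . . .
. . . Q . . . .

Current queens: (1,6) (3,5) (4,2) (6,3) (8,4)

Row 2: attacked by (1,6)→{5,6,7}; (3,5)→{4,5,6}; (4,2)→{2,4}; (6,3)→{3,7}; (8,4)→{4}. Safe: 1, 8. Place at column 1.
Row 5: attacked by (1,6)→{2,6}; (2,1)→{1,4}; (3,5)→{3,5,7}; (4,2)→{1,2,3}; (6,3)→{2,3,4}; (8,4)→{1,4,7}. Safe: 8. Place at column 8.
Row 7: attacked by (1,6)→{6}; (2,1)→{1,6}; (3,5)→{1,5}; (4,2)→{2,5}; (5,8)→{6,8}; (6,3)→{2,3,4}; (8,4)→{3,4,5}. Safe: 7. Place at column 7.
Columns [6, 1, 5, 2, 8, 3, 7, 4], r−c [-5, 1, -2, 2, -3, 3, 0, 4], r+c [7, 3, 8, 6, 13, 9, 14, 12] are all distinct, so no two queens attack.

(1,6) (2,1) (3,5) (4,2) (5,8) (6,3) (7,7) (8,4)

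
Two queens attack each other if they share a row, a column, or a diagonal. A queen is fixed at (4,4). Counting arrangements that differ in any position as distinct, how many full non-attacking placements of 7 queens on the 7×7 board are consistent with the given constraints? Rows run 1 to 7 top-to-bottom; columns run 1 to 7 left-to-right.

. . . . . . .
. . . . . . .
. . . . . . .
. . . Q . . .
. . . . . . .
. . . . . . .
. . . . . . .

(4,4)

Branch on row 1: col 2 → 2; col 3 → 2; col 5 → 2; col 6 → 2.
Sum: 2 + 2 + 2 + 2 = 8.

8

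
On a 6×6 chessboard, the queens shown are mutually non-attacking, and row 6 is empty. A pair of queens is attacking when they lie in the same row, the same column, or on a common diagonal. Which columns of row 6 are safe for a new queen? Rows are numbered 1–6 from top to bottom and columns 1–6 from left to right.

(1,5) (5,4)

columns 1, 2, 6

(1,5) attacks row 6 at column 5.
(5,4) attacks row 6 at column 4 and diagonals 3, 5.
Attacked columns: {3, 4, 5}. Safe: {1, 2, 6}.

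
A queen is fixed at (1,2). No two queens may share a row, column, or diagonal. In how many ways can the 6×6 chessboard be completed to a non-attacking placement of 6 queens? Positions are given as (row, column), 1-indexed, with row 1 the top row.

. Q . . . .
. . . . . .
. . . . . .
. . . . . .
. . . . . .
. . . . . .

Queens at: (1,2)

Branch on row 2: col 4 → 1; col 5 → 0; col 6 → 0.
Sum: 1 + 0 + 0 = 1.

1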